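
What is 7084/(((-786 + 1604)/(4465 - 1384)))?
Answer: 10912902/409 ≈ 26682.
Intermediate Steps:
7084/(((-786 + 1604)/(4465 - 1384))) = 7084/((818/3081)) = 7084/((818*(1/3081))) = 7084/(818/3081) = 7084*(3081/818) = 10912902/409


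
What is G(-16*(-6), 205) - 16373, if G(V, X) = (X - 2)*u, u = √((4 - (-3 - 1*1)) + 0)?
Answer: -16373 + 406*√2 ≈ -15799.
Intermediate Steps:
u = 2*√2 (u = √((4 - (-3 - 1)) + 0) = √((4 - 1*(-4)) + 0) = √((4 + 4) + 0) = √(8 + 0) = √8 = 2*√2 ≈ 2.8284)
G(V, X) = 2*√2*(-2 + X) (G(V, X) = (X - 2)*(2*√2) = (-2 + X)*(2*√2) = 2*√2*(-2 + X))
G(-16*(-6), 205) - 16373 = 2*√2*(-2 + 205) - 16373 = 2*√2*203 - 16373 = 406*√2 - 16373 = -16373 + 406*√2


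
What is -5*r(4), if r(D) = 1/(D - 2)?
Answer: -5/2 ≈ -2.5000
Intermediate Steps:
r(D) = 1/(-2 + D)
-5*r(4) = -5/(-2 + 4) = -5/2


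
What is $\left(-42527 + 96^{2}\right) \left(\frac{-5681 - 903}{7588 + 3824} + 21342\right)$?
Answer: $- \frac{2028209521880}{2853} \approx -7.109 \cdot 10^{8}$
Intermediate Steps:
$\left(-42527 + 96^{2}\right) \left(\frac{-5681 - 903}{7588 + 3824} + 21342\right) = \left(-42527 + 9216\right) \left(- \frac{6584}{11412} + 21342\right) = - 33311 \left(\left(-6584\right) \frac{1}{11412} + 21342\right) = - 33311 \left(- \frac{1646}{2853} + 21342\right) = \left(-33311\right) \frac{60887080}{2853} = - \frac{2028209521880}{2853}$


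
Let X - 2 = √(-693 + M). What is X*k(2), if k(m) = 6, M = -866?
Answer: 12 + 6*I*√1559 ≈ 12.0 + 236.91*I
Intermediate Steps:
X = 2 + I*√1559 (X = 2 + √(-693 - 866) = 2 + √(-1559) = 2 + I*√1559 ≈ 2.0 + 39.484*I)
X*k(2) = (2 + I*√1559)*6 = 12 + 6*I*√1559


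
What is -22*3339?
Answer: -73458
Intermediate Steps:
-22*3339 = -1*73458 = -73458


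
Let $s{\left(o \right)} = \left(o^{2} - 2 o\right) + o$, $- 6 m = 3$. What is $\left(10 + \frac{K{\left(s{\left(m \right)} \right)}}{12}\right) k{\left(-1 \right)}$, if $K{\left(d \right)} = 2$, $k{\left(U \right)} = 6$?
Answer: $61$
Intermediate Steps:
$m = - \frac{1}{2}$ ($m = \left(- \frac{1}{6}\right) 3 = - \frac{1}{2} \approx -0.5$)
$s{\left(o \right)} = o^{2} - o$
$\left(10 + \frac{K{\left(s{\left(m \right)} \right)}}{12}\right) k{\left(-1 \right)} = \left(10 + \frac{2}{12}\right) 6 = \left(10 + 2 \cdot \frac{1}{12}\right) 6 = \left(10 + \frac{1}{6}\right) 6 = \frac{61}{6} \cdot 6 = 61$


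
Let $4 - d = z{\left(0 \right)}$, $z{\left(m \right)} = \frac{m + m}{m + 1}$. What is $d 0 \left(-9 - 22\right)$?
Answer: $0$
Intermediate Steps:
$z{\left(m \right)} = \frac{2 m}{1 + m}$
$d = 4$ ($d = 4 - 2 \cdot 0 \frac{1}{1 + 0} = 4 - 2 \cdot 0 \cdot 1^{-1} = 4 - 2 \cdot 0 \cdot 1 = 4 - 0 = 4 + 0 = 4$)
$d 0 \left(-9 - 22\right) = 4 \cdot 0 \left(-9 - 22\right) = 0 \left(-31\right) = 0$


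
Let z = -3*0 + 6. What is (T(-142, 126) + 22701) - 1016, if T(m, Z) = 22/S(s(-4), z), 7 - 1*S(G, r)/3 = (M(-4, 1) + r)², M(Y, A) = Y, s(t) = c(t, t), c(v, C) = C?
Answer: 195187/9 ≈ 21687.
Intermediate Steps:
s(t) = t
z = 6 (z = 0 + 6 = 6)
S(G, r) = 21 - 3*(-4 + r)²
T(m, Z) = 22/9 (T(m, Z) = 22/(21 - 3*(-4 + 6)²) = 22/(21 - 3*2²) = 22/(21 - 3*4) = 22/(21 - 12) = 22/9)
(T(-142, 126) + 22701) - 1016 = (22/9 + 22701) - 1016 = 204331/9 - 1016 = 195187/9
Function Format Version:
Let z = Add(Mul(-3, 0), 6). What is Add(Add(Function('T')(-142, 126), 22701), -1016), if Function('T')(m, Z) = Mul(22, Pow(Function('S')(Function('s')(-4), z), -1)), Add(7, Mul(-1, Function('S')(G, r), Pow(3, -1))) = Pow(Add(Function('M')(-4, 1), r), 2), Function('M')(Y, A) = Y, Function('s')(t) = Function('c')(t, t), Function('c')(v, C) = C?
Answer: Rational(195187, 9) ≈ 21687.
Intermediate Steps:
Function('s')(t) = t
z = 6 (z = Add(0, 6) = 6)
Function('S')(G, r) = Add(21, Mul(-3, Pow(Add(-4, r), 2)))
Function('T')(m, Z) = Rational(22, 9) (Function('T')(m, Z) = Mul(22, Pow(Add(21, Mul(-3, Pow(Add(-4, 6), 2))), -1)) = Mul(22, Pow(Add(21, Mul(-3, Pow(2, 2))), -1)) = Mul(22, Pow(Add(21, Mul(-3, 4)), -1)) = Mul(22, Pow(Add(21, -12), -1)) = Mul(22, Pow(9, -1)) = Mul(22, Rational(1, 9)) = Rational(22, 9))
Add(Add(Function('T')(-142, 126), 22701), -1016) = Add(Add(Rational(22, 9), 22701), -1016) = Add(Rational(204331, 9), -1016) = Rational(195187, 9)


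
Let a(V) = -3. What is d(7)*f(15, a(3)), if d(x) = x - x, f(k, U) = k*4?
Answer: 0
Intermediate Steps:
f(k, U) = 4*k
d(x) = 0
d(7)*f(15, a(3)) = 0*(4*15) = 0*60 = 0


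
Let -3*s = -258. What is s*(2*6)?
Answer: 1032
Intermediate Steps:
s = 86 (s = -⅓*(-258) = 86)
s*(2*6) = 86*(2*6) = 86*12 = 1032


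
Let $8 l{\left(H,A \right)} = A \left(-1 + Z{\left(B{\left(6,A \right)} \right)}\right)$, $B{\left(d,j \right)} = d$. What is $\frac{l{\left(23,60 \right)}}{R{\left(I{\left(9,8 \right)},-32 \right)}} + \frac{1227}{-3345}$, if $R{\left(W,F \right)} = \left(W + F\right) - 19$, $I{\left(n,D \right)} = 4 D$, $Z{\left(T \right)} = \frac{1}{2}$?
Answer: $- \frac{14359}{84740} \approx -0.16945$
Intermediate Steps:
$Z{\left(T \right)} = \frac{1}{2}$
$R{\left(W,F \right)} = -19 + F + W$ ($R{\left(W,F \right)} = \left(F + W\right) - 19 = -19 + F + W$)
$l{\left(H,A \right)} = - \frac{A}{16}$ ($l{\left(H,A \right)} = \frac{A \left(-1 + \frac{1}{2}\right)}{8} = \frac{A \left(- \frac{1}{2}\right)}{8} = \frac{\left(- \frac{1}{2}\right) A}{8} = - \frac{A}{16}$)
$\frac{l{\left(23,60 \right)}}{R{\left(I{\left(9,8 \right)},-32 \right)}} + \frac{1227}{-3345} = \frac{\left(- \frac{1}{16}\right) 60}{-19 - 32 + 4 \cdot 8} + \frac{1227}{-3345} = - \frac{15}{4 \left(-19 - 32 + 32\right)} + 1227 \left(- \frac{1}{3345}\right) = - \frac{15}{4 \left(-19\right)} - \frac{409}{1115} = \left(- \frac{15}{4}\right) \left(- \frac{1}{19}\right) - \frac{409}{1115} = \frac{15}{76} - \frac{409}{1115} = - \frac{14359}{84740}$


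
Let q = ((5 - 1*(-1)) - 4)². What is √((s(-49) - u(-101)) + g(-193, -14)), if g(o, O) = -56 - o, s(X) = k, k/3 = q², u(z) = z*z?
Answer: 4*I*√626 ≈ 100.08*I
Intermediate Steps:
q = 4 (q = ((5 + 1) - 4)² = (6 - 4)² = 2² = 4)
u(z) = z²
k = 48 (k = 3*4² = 3*16 = 48)
s(X) = 48
√((s(-49) - u(-101)) + g(-193, -14)) = √((48 - 1*(-101)²) + (-56 - 1*(-193))) = √((48 - 1*10201) + (-56 + 193)) = √((48 - 10201) + 137) = √(-10153 + 137) = √(-10016) = 4*I*√626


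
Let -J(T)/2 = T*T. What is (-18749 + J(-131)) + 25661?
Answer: -27410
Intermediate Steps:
J(T) = -2*T² (J(T) = -2*T*T = -2*T²)
(-18749 + J(-131)) + 25661 = (-18749 - 2*(-131)²) + 25661 = (-18749 - 2*17161) + 25661 = (-18749 - 34322) + 25661 = -53071 + 25661 = -27410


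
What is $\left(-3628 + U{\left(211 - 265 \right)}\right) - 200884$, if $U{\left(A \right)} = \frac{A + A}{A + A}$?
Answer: $-204511$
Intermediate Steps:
$U{\left(A \right)} = 1$ ($U{\left(A \right)} = \frac{2 A}{2 A} = 2 A \frac{1}{2 A} = 1$)
$\left(-3628 + U{\left(211 - 265 \right)}\right) - 200884 = \left(-3628 + 1\right) - 200884 = -3627 - 200884 = -204511$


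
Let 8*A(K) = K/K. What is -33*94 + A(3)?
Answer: -24815/8 ≈ -3101.9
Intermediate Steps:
A(K) = 1/8 (A(K) = (K/K)/8 = (1/8)*1 = 1/8)
-33*94 + A(3) = -33*94 + 1/8 = -3102 + 1/8 = -24815/8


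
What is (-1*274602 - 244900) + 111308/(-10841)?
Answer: -5632032490/10841 ≈ -5.1951e+5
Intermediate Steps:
(-1*274602 - 244900) + 111308/(-10841) = (-274602 - 244900) + 111308*(-1/10841) = -519502 - 111308/10841 = -5632032490/10841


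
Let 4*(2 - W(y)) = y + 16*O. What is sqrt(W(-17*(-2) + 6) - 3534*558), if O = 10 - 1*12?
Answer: 186*I*sqrt(57) ≈ 1404.3*I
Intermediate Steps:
O = -2 (O = 10 - 12 = -2)
W(y) = 10 - y/4 (W(y) = 2 - (y + 16*(-2))/4 = 2 - (y - 32)/4 = 2 - (-32 + y)/4 = 2 + (8 - y/4) = 10 - y/4)
sqrt(W(-17*(-2) + 6) - 3534*558) = sqrt((10 - (-17*(-2) + 6)/4) - 3534*558) = sqrt((10 - (34 + 6)/4) - 1971972) = sqrt((10 - 1/4*40) - 1971972) = sqrt((10 - 10) - 1971972) = sqrt(0 - 1971972) = sqrt(-1971972) = 186*I*sqrt(57)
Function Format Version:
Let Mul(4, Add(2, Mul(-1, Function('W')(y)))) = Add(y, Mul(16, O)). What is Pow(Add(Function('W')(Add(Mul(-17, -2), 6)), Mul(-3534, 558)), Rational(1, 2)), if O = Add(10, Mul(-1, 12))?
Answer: Mul(186, I, Pow(57, Rational(1, 2))) ≈ Mul(1404.3, I)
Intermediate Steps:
O = -2 (O = Add(10, -12) = -2)
Function('W')(y) = Add(10, Mul(Rational(-1, 4), y)) (Function('W')(y) = Add(2, Mul(Rational(-1, 4), Add(y, Mul(16, -2)))) = Add(2, Mul(Rational(-1, 4), Add(y, -32))) = Add(2, Mul(Rational(-1, 4), Add(-32, y))) = Add(2, Add(8, Mul(Rational(-1, 4), y))) = Add(10, Mul(Rational(-1, 4), y)))
Pow(Add(Function('W')(Add(Mul(-17, -2), 6)), Mul(-3534, 558)), Rational(1, 2)) = Pow(Add(Add(10, Mul(Rational(-1, 4), Add(Mul(-17, -2), 6))), Mul(-3534, 558)), Rational(1, 2)) = Pow(Add(Add(10, Mul(Rational(-1, 4), Add(34, 6))), -1971972), Rational(1, 2)) = Pow(Add(Add(10, Mul(Rational(-1, 4), 40)), -1971972), Rational(1, 2)) = Pow(Add(Add(10, -10), -1971972), Rational(1, 2)) = Pow(Add(0, -1971972), Rational(1, 2)) = Pow(-1971972, Rational(1, 2)) = Mul(186, I, Pow(57, Rational(1, 2)))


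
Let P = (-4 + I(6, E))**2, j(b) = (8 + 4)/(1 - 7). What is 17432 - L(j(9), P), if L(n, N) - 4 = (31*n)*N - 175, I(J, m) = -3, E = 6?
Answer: 20641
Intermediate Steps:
j(b) = -2 (j(b) = 12/(-6) = 12*(-1/6) = -2)
P = 49 (P = (-4 - 3)**2 = (-7)**2 = 49)
L(n, N) = -171 + 31*N*n (L(n, N) = 4 + ((31*n)*N - 175) = 4 + (31*N*n - 175) = 4 + (-175 + 31*N*n) = -171 + 31*N*n)
17432 - L(j(9), P) = 17432 - (-171 + 31*49*(-2)) = 17432 - (-171 - 3038) = 17432 - 1*(-3209) = 17432 + 3209 = 20641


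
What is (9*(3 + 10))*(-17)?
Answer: -1989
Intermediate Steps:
(9*(3 + 10))*(-17) = (9*13)*(-17) = 117*(-17) = -1989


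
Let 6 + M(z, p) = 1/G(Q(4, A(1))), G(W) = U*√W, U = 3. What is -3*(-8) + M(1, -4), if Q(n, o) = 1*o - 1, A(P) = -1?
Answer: 18 - I*√2/6 ≈ 18.0 - 0.2357*I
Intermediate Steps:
Q(n, o) = -1 + o (Q(n, o) = o - 1 = -1 + o)
G(W) = 3*√W
M(z, p) = -6 - I*√2/6 (M(z, p) = -6 + 1/(3*√(-1 - 1)) = -6 + 1/(3*√(-2)) = -6 + 1/(3*(I*√2)) = -6 + 1/(3*I*√2) = -6 - I*√2/6)
-3*(-8) + M(1, -4) = -3*(-8) + (-6 - I*√2/6) = 24 + (-6 - I*√2/6) = 18 - I*√2/6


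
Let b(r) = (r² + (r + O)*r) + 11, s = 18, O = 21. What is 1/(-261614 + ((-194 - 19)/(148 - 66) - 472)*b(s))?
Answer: -82/61809277 ≈ -1.3267e-6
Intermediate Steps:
b(r) = 11 + r² + r*(21 + r) (b(r) = (r² + (r + 21)*r) + 11 = (r² + (21 + r)*r) + 11 = (r² + r*(21 + r)) + 11 = 11 + r² + r*(21 + r))
1/(-261614 + ((-194 - 19)/(148 - 66) - 472)*b(s)) = 1/(-261614 + ((-194 - 19)/(148 - 66) - 472)*(11 + 2*18² + 21*18)) = 1/(-261614 + (-213/82 - 472)*(11 + 2*324 + 378)) = 1/(-261614 + (-213*1/82 - 472)*(11 + 648 + 378)) = 1/(-261614 + (-213/82 - 472)*1037) = 1/(-261614 - 38917/82*1037) = 1/(-261614 - 40356929/82) = 1/(-61809277/82) = -82/61809277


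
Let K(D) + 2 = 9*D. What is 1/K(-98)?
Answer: -1/884 ≈ -0.0011312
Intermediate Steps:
K(D) = -2 + 9*D
1/K(-98) = 1/(-2 + 9*(-98)) = 1/(-2 - 882) = 1/(-884) = -1/884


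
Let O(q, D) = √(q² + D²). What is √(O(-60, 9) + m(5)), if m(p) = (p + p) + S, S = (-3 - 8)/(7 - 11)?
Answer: √(51 + 12*√409)/2 ≈ 8.5686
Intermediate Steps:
O(q, D) = √(D² + q²)
S = 11/4 (S = -11/(-4) = -11*(-¼) = 11/4 ≈ 2.7500)
m(p) = 11/4 + 2*p (m(p) = (p + p) + 11/4 = 2*p + 11/4 = 11/4 + 2*p)
√(O(-60, 9) + m(5)) = √(√(9² + (-60)²) + (11/4 + 2*5)) = √(√(81 + 3600) + (11/4 + 10)) = √(√3681 + 51/4) = √(3*√409 + 51/4) = √(51/4 + 3*√409)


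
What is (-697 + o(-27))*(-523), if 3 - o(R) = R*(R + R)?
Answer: 1125496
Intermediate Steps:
o(R) = 3 - 2*R**2 (o(R) = 3 - R*(R + R) = 3 - R*2*R = 3 - 2*R**2)
(-697 + o(-27))*(-523) = (-697 + (3 - 2*(-27)**2))*(-523) = (-697 + (3 - 2*729))*(-523) = (-697 + (3 - 1458))*(-523) = (-697 - 1455)*(-523) = -2152*(-523) = 1125496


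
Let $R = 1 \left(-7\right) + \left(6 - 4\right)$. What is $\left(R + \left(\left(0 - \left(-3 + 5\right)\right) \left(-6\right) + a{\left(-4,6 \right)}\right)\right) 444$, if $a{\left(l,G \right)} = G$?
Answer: $5772$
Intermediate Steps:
$R = -5$ ($R = -7 + \left(6 - 4\right) = -7 + 2 = -5$)
$\left(R + \left(\left(0 - \left(-3 + 5\right)\right) \left(-6\right) + a{\left(-4,6 \right)}\right)\right) 444 = \left(-5 + \left(\left(0 - \left(-3 + 5\right)\right) \left(-6\right) + 6\right)\right) 444 = \left(-5 + \left(\left(0 - 2\right) \left(-6\right) + 6\right)\right) 444 = \left(-5 + \left(\left(-2\right) \left(-6\right) + 6\right)\right) 444 = \left(-5 + \left(12 + 6\right)\right) 444 = \left(-5 + 18\right) 444 = 13 \cdot 444 = 5772$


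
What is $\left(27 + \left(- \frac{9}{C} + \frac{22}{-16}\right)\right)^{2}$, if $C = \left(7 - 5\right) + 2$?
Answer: $\frac{34969}{64} \approx 546.39$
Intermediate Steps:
$C = 4$ ($C = 2 + 2 = 4$)
$\left(27 + \left(- \frac{9}{C} + \frac{22}{-16}\right)\right)^{2} = \left(27 + \left(- \frac{9}{4} + \frac{22}{-16}\right)\right)^{2} = \left(27 + \left(\left(-9\right) \frac{1}{4} + 22 \left(- \frac{1}{16}\right)\right)\right)^{2} = \left(27 - \frac{29}{8}\right)^{2} = \left(\frac{187}{8}\right)^{2} = \frac{34969}{64}$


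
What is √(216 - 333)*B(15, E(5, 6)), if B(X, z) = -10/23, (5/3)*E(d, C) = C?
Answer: -30*I*√13/23 ≈ -4.7029*I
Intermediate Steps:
E(d, C) = 3*C/5
B(X, z) = -10/23 (B(X, z) = -10*1/23 = -10/23)
√(216 - 333)*B(15, E(5, 6)) = √(216 - 333)*(-10/23) = √(-117)*(-10/23) = (3*I*√13)*(-10/23) = -30*I*√13/23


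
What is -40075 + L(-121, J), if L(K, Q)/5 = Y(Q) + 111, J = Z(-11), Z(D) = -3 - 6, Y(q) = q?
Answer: -39565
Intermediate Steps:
Z(D) = -9
J = -9
L(K, Q) = 555 + 5*Q (L(K, Q) = 5*(Q + 111) = 5*(111 + Q) = 555 + 5*Q)
-40075 + L(-121, J) = -40075 + (555 + 5*(-9)) = -40075 + (555 - 45) = -40075 + 510 = -39565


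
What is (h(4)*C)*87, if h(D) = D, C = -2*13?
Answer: -9048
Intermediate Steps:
C = -26
(h(4)*C)*87 = (4*(-26))*87 = -104*87 = -9048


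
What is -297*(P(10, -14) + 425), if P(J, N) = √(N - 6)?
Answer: -126225 - 594*I*√5 ≈ -1.2623e+5 - 1328.2*I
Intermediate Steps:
P(J, N) = √(-6 + N)
-297*(P(10, -14) + 425) = -297*(√(-6 - 14) + 425) = -297*(√(-20) + 425) = -297*(2*I*√5 + 425) = -297*(425 + 2*I*√5) = -126225 - 594*I*√5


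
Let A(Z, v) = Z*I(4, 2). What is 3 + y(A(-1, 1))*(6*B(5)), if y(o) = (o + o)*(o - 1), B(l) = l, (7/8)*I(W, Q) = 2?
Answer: 22227/49 ≈ 453.61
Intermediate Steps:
I(W, Q) = 16/7 (I(W, Q) = (8/7)*2 = 16/7)
A(Z, v) = 16*Z/7 (A(Z, v) = Z*(16/7) = 16*Z/7)
y(o) = 2*o*(-1 + o) (y(o) = (2*o)*(-1 + o) = 2*o*(-1 + o))
3 + y(A(-1, 1))*(6*B(5)) = 3 + (2*((16/7)*(-1))*(-1 + (16/7)*(-1)))*(6*5) = 3 + (2*(-16/7)*(-1 - 16/7))*30 = 3 + (2*(-16/7)*(-23/7))*30 = 3 + (736/49)*30 = 3 + 22080/49 = 22227/49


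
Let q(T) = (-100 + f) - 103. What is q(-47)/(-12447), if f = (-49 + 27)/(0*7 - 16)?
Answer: 1613/99576 ≈ 0.016199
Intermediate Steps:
f = 11/8 (f = -22/(0 - 16) = -22/(-16) = -22*(-1/16) = 11/8 ≈ 1.3750)
q(T) = -1613/8 (q(T) = (-100 + 11/8) - 103 = -789/8 - 103 = -1613/8)
q(-47)/(-12447) = -1613/8/(-12447) = -1613/8*(-1/12447) = 1613/99576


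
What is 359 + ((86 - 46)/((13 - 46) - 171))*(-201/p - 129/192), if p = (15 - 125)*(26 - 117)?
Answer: 586695535/1633632 ≈ 359.14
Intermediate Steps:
p = 10010 (p = -110*(-91) = 10010)
359 + ((86 - 46)/((13 - 46) - 171))*(-201/p - 129/192) = 359 + ((86 - 46)/((13 - 46) - 171))*(-201/10010 - 129/192) = 359 + (40/(-33 - 171))*(-201*1/10010 - 129*1/192) = 359 + (40/(-204))*(-201/10010 - 43/64) = 359 + (40*(-1/204))*(-221647/320320) = 359 - 10/51*(-221647/320320) = 359 + 221647/1633632 = 586695535/1633632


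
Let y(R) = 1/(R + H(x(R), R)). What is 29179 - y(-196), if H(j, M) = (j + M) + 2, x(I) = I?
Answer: 17098895/586 ≈ 29179.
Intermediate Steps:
H(j, M) = 2 + M + j (H(j, M) = (M + j) + 2 = 2 + M + j)
y(R) = 1/(2 + 3*R) (y(R) = 1/(R + (2 + R + R)) = 1/(R + (2 + 2*R)) = 1/(2 + 3*R))
29179 - y(-196) = 29179 - 1/(2 + 3*(-196)) = 29179 - 1/(2 - 588) = 29179 - 1/(-586) = 29179 - 1*(-1/586) = 29179 + 1/586 = 17098895/586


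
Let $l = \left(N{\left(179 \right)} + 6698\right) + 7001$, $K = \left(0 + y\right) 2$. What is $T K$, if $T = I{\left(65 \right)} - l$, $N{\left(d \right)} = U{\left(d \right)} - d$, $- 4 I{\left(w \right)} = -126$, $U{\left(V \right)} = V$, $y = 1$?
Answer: $-27335$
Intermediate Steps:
$I{\left(w \right)} = \frac{63}{2}$ ($I{\left(w \right)} = \left(- \frac{1}{4}\right) \left(-126\right) = \frac{63}{2}$)
$K = 2$ ($K = \left(0 + 1\right) 2 = 1 \cdot 2 = 2$)
$N{\left(d \right)} = 0$ ($N{\left(d \right)} = d - d = 0$)
$l = 13699$ ($l = \left(0 + 6698\right) + 7001 = 6698 + 7001 = 13699$)
$T = - \frac{27335}{2}$ ($T = \frac{63}{2} - 13699 = - \frac{27335}{2} \approx -13668.0$)
$T K = \left(- \frac{27335}{2}\right) 2 = -27335$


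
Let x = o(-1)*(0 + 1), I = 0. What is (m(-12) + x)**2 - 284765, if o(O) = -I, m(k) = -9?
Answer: -284684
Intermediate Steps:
o(O) = 0 (o(O) = -1*0 = 0)
x = 0 (x = 0*(0 + 1) = 0*1 = 0)
(m(-12) + x)**2 - 284765 = (-9 + 0)**2 - 284765 = (-9)**2 - 284765 = 81 - 284765 = -284684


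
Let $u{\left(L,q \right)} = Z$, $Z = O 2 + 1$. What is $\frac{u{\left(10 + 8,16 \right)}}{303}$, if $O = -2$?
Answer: $- \frac{1}{101} \approx -0.009901$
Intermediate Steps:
$Z = -3$ ($Z = \left(-2\right) 2 + 1 = -4 + 1 = -3$)
$u{\left(L,q \right)} = -3$
$\frac{u{\left(10 + 8,16 \right)}}{303} = - \frac{3}{303} = \left(-3\right) \frac{1}{303} = - \frac{1}{101}$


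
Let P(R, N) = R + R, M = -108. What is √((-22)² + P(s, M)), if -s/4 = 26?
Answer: 2*√69 ≈ 16.613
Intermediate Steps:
s = -104 (s = -4*26 = -104)
P(R, N) = 2*R
√((-22)² + P(s, M)) = √((-22)² + 2*(-104)) = √(484 - 208) = √276 = 2*√69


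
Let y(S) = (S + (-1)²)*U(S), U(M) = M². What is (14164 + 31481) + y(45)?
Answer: 138795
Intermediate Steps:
y(S) = S²*(1 + S) (y(S) = (S + (-1)²)*S² = (S + 1)*S² = (1 + S)*S² = S²*(1 + S))
(14164 + 31481) + y(45) = (14164 + 31481) + 45²*(1 + 45) = 45645 + 2025*46 = 45645 + 93150 = 138795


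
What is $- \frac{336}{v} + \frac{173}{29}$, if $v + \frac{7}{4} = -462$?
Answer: $\frac{51413}{7685} \approx 6.69$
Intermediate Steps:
$v = - \frac{1855}{4}$ ($v = - \frac{7}{4} - 462 = - \frac{1855}{4} \approx -463.75$)
$- \frac{336}{v} + \frac{173}{29} = - \frac{336}{- \frac{1855}{4}} + \frac{173}{29} = \left(-336\right) \left(- \frac{4}{1855}\right) + 173 \cdot \frac{1}{29} = \frac{192}{265} + \frac{173}{29} = \frac{51413}{7685}$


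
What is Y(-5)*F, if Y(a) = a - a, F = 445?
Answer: 0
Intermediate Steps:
Y(a) = 0
Y(-5)*F = 0*445 = 0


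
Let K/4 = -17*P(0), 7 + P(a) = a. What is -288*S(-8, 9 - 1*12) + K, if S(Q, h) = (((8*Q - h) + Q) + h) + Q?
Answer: 23516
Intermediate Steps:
P(a) = -7 + a
S(Q, h) = 10*Q (S(Q, h) = (((-h + 8*Q) + Q) + h) + Q = ((-h + 9*Q) + h) + Q = 9*Q + Q = 10*Q)
K = 476 (K = 4*(-17*(-7 + 0)) = 4*(-17*(-7)) = 4*119 = 476)
-288*S(-8, 9 - 1*12) + K = -2880*(-8) + 476 = -288*(-80) + 476 = 23040 + 476 = 23516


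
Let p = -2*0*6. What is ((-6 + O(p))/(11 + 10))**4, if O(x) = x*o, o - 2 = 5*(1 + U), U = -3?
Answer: 16/2401 ≈ 0.0066639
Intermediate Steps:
p = 0 (p = 0*6 = 0)
o = -8 (o = 2 + 5*(1 - 3) = 2 + 5*(-2) = 2 - 10 = -8)
O(x) = -8*x (O(x) = x*(-8) = -8*x)
((-6 + O(p))/(11 + 10))**4 = ((-6 - 8*0)/(11 + 10))**4 = ((-6 + 0)/21)**4 = (-6*1/21)**4 = (-2/7)**4 = 16/2401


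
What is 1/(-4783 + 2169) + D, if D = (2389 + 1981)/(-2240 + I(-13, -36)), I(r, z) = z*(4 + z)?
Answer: -2856067/711008 ≈ -4.0169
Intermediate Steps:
D = -2185/544 (D = (2389 + 1981)/(-2240 - 36*(4 - 36)) = 4370/(-2240 - 36*(-32)) = 4370/(-2240 + 1152) = 4370/(-1088) = 4370*(-1/1088) = -2185/544 ≈ -4.0165)
1/(-4783 + 2169) + D = 1/(-4783 + 2169) - 2185/544 = 1/(-2614) - 2185/544 = -1/2614 - 2185/544 = -2856067/711008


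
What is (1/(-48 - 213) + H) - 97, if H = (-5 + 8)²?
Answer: -22969/261 ≈ -88.004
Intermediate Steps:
H = 9 (H = 3² = 9)
(1/(-48 - 213) + H) - 97 = (1/(-48 - 213) + 9) - 97 = (1/(-261) + 9) - 97 = (-1/261 + 9) - 97 = 2348/261 - 97 = -22969/261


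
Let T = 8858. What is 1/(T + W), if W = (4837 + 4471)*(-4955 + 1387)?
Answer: -1/33202086 ≈ -3.0119e-8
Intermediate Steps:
W = -33210944 (W = 9308*(-3568) = -33210944)
1/(T + W) = 1/(8858 - 33210944) = 1/(-33202086) = -1/33202086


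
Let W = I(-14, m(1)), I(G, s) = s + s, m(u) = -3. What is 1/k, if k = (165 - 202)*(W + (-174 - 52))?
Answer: 1/8584 ≈ 0.00011650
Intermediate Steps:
I(G, s) = 2*s
W = -6 (W = 2*(-3) = -6)
k = 8584 (k = (165 - 202)*(-6 + (-174 - 52)) = -37*(-6 - 226) = -37*(-232) = 8584)
1/k = 1/8584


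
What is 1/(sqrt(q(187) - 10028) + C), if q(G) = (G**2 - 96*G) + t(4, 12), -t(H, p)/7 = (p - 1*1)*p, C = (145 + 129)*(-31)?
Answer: -8494/72141971 - sqrt(6065)/72141971 ≈ -0.00011882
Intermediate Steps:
C = -8494 (C = 274*(-31) = -8494)
t(H, p) = -7*p*(-1 + p) (t(H, p) = -7*(p - 1*1)*p = -7*(p - 1)*p = -7*(-1 + p)*p = -7*p*(-1 + p))
q(G) = -924 + G**2 - 96*G (q(G) = (G**2 - 96*G) + 7*12*(1 - 1*12) = (G**2 - 96*G) + 7*12*(1 - 12) = (G**2 - 96*G) + 7*12*(-11) = (G**2 - 96*G) - 924 = -924 + G**2 - 96*G)
1/(sqrt(q(187) - 10028) + C) = 1/(sqrt((-924 + 187**2 - 96*187) - 10028) - 8494) = 1/(sqrt((-924 + 34969 - 17952) - 10028) - 8494) = 1/(sqrt(16093 - 10028) - 8494) = 1/(sqrt(6065) - 8494) = 1/(-8494 + sqrt(6065))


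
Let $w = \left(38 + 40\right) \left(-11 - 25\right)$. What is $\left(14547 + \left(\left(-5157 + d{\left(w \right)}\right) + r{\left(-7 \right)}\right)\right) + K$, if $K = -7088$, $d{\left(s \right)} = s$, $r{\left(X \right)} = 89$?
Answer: $-417$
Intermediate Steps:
$w = -2808$ ($w = 78 \left(-36\right) = -2808$)
$\left(14547 + \left(\left(-5157 + d{\left(w \right)}\right) + r{\left(-7 \right)}\right)\right) + K = \left(14547 + \left(\left(-5157 - 2808\right) + 89\right)\right) - 7088 = \left(14547 + \left(-7965 + 89\right)\right) - 7088 = \left(14547 - 7876\right) - 7088 = 6671 - 7088 = -417$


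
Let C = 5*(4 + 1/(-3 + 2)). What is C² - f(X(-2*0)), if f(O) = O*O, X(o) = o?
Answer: 225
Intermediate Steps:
f(O) = O²
C = 15 (C = 5*(4 + 1/(-1)) = 5*(4 - 1) = 5*3 = 15)
C² - f(X(-2*0)) = 15² - (-2*0)² = 225 - 1*0² = 225 - 1*0 = 225 + 0 = 225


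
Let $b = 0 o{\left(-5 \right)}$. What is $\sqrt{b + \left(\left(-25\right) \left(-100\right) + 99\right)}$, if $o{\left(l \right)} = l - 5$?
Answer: $\sqrt{2599} \approx 50.98$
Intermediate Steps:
$o{\left(l \right)} = -5 + l$
$b = 0$ ($b = 0 \left(-5 - 5\right) = 0 \left(-10\right) = 0$)
$\sqrt{b + \left(\left(-25\right) \left(-100\right) + 99\right)} = \sqrt{0 + \left(\left(-25\right) \left(-100\right) + 99\right)} = \sqrt{0 + \left(2500 + 99\right)} = \sqrt{0 + 2599} = \sqrt{2599}$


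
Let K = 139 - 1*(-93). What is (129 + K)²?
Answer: 130321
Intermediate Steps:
K = 232 (K = 139 + 93 = 232)
(129 + K)² = (129 + 232)² = 361² = 130321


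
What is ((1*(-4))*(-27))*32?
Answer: 3456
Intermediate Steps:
((1*(-4))*(-27))*32 = -4*(-27)*32 = 108*32 = 3456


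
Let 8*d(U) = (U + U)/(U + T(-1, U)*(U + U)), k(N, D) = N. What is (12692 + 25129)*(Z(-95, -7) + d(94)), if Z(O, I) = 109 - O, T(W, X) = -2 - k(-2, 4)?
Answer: 30899757/4 ≈ 7.7249e+6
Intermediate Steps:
T(W, X) = 0 (T(W, X) = -2 - 1*(-2) = -2 + 2 = 0)
d(U) = 1/4 (d(U) = ((U + U)/(U + 0*(U + U)))/8 = ((2*U)/(U + 0*(2*U)))/8 = ((2*U)/(U + 0))/8 = ((2*U)/U)/8 = (1/8)*2 = 1/4)
(12692 + 25129)*(Z(-95, -7) + d(94)) = (12692 + 25129)*((109 - 1*(-95)) + 1/4) = 37821*((109 + 95) + 1/4) = 37821*(204 + 1/4) = 37821*(817/4) = 30899757/4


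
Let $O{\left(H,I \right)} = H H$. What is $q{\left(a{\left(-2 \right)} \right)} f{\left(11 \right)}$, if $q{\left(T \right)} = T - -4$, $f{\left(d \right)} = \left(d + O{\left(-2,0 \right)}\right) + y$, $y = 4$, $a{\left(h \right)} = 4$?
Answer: $152$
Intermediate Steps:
$O{\left(H,I \right)} = H^{2}$
$f{\left(d \right)} = 8 + d$ ($f{\left(d \right)} = \left(d + \left(-2\right)^{2}\right) + 4 = \left(d + 4\right) + 4 = \left(4 + d\right) + 4 = 8 + d$)
$q{\left(T \right)} = 4 + T$ ($q{\left(T \right)} = T + 4 = 4 + T$)
$q{\left(a{\left(-2 \right)} \right)} f{\left(11 \right)} = \left(4 + 4\right) \left(8 + 11\right) = 8 \cdot 19 = 152$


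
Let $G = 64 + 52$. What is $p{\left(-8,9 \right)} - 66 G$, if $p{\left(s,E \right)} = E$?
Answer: $-7647$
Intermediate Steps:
$G = 116$
$p{\left(-8,9 \right)} - 66 G = 9 - 7656 = -7647$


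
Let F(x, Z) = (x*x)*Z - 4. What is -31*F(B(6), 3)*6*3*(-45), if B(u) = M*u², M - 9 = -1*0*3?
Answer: 7907741640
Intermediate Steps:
M = 9 (M = 9 - 1*0*3 = 9 + 0*3 = 9 + 0 = 9)
B(u) = 9*u²
F(x, Z) = -4 + Z*x² (F(x, Z) = x²*Z - 4 = Z*x² - 4 = -4 + Z*x²)
-31*F(B(6), 3)*6*3*(-45) = -31*(-4 + 3*(9*6²)²)*6*3*(-45) = -31*(-4 + 3*(9*36)²)*6*3*(-45) = -31*(-4 + 3*324²)*6*3*(-45) = -31*(-4 + 3*104976)*6*3*(-45) = -31*(-4 + 314928)*6*3*(-45) = -31*314924*6*3*(-45) = -58575864*3*(-45) = -31*5668632*(-45) = -175727592*(-45) = 7907741640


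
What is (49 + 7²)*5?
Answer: 490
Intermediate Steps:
(49 + 7²)*5 = (49 + 49)*5 = 98*5 = 490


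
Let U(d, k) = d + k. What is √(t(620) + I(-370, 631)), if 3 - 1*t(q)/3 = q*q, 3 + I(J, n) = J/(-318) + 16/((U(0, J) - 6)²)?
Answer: I*√257603578497483/14946 ≈ 1073.9*I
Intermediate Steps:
I(J, n) = -3 + 16/(-6 + J)² - J/318 (I(J, n) = -3 + (J/(-318) + 16/(((0 + J) - 6)²)) = -3 + (J*(-1/318) + 16/((J - 6)²)) = -3 + (-J/318 + 16/((-6 + J)²)) = -3 + (-J/318 + 16/(-6 + J)²) = -3 + (16/(-6 + J)² - J/318) = -3 + 16/(-6 + J)² - J/318)
t(q) = 9 - 3*q² (t(q) = 9 - 3*q*q = 9 - 3*q²)
√(t(620) + I(-370, 631)) = √((9 - 3*620²) + (-3 + 16/(-6 - 370)² - 1/318*(-370))) = √((9 - 3*384400) + (-3 + 16/(-376)² + 185/159)) = √((9 - 1153200) + (-3 + 16*(1/141376) + 185/159)) = √(-1153191 + (-3 + 1/8836 + 185/159)) = √(-1153191 - 2579953/1404924) = √(-1620148292437/1404924) = I*√257603578497483/14946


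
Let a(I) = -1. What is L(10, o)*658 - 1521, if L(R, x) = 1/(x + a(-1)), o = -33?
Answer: -26186/17 ≈ -1540.4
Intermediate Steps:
L(R, x) = 1/(-1 + x) (L(R, x) = 1/(x - 1) = 1/(-1 + x))
L(10, o)*658 - 1521 = 658/(-1 - 33) - 1521 = 658/(-34) - 1521 = -1/34*658 - 1521 = -329/17 - 1521 = -26186/17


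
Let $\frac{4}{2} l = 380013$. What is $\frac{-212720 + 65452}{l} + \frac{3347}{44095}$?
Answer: $- \frac{11715661409}{16756673235} \approx -0.69916$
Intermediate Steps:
$l = \frac{380013}{2}$ ($l = \frac{1}{2} \cdot 380013 = \frac{380013}{2} \approx 1.9001 \cdot 10^{5}$)
$\frac{-212720 + 65452}{l} + \frac{3347}{44095} = \frac{-212720 + 65452}{\frac{380013}{2}} + \frac{3347}{44095} = \left(-147268\right) \frac{2}{380013} + 3347 \cdot \frac{1}{44095} = - \frac{294536}{380013} + \frac{3347}{44095} = - \frac{11715661409}{16756673235}$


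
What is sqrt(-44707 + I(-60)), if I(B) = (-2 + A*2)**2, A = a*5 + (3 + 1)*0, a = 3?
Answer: 121*I*sqrt(3) ≈ 209.58*I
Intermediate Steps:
A = 15 (A = 3*5 + (3 + 1)*0 = 15 + 4*0 = 15 + 0 = 15)
I(B) = 784 (I(B) = (-2 + 15*2)**2 = (-2 + 30)**2 = 28**2 = 784)
sqrt(-44707 + I(-60)) = sqrt(-44707 + 784) = sqrt(-43923) = 121*I*sqrt(3)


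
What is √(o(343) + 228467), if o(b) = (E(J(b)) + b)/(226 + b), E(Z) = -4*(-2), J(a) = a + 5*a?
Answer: √73968904106/569 ≈ 477.98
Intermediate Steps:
J(a) = 6*a
E(Z) = 8
o(b) = (8 + b)/(226 + b)
√(o(343) + 228467) = √((8 + 343)/(226 + 343) + 228467) = √(351/569 + 228467) = √(129998074/569) = √73968904106/569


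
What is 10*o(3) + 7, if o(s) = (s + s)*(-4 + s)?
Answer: -53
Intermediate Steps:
o(s) = 2*s*(-4 + s) (o(s) = (2*s)*(-4 + s) = 2*s*(-4 + s))
10*o(3) + 7 = 10*(2*3*(-4 + 3)) + 7 = 10*(2*3*(-1)) + 7 = 10*(-6) + 7 = -60 + 7 = -53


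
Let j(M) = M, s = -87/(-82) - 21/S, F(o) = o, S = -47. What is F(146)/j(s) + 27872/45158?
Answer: 190833196/1958307 ≈ 97.448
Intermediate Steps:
s = 5811/3854 (s = -87/(-82) - 21/(-47) = -87*(-1/82) - 21*(-1/47) = 87/82 + 21/47 = 5811/3854 ≈ 1.5078)
F(146)/j(s) + 27872/45158 = 146/(5811/3854) + 27872/45158 = 146*(3854/5811) + 27872*(1/45158) = 562684/5811 + 208/337 = 190833196/1958307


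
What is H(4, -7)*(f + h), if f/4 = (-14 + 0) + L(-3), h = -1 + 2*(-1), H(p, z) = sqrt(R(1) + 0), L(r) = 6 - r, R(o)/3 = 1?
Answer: -23*sqrt(3) ≈ -39.837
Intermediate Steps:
R(o) = 3 (R(o) = 3*1 = 3)
H(p, z) = sqrt(3) (H(p, z) = sqrt(3 + 0) = sqrt(3))
h = -3 (h = -1 - 2 = -3)
f = -20 (f = 4*((-14 + 0) + (6 - 1*(-3))) = 4*(-14 + (6 + 3)) = 4*(-14 + 9) = 4*(-5) = -20)
H(4, -7)*(f + h) = sqrt(3)*(-20 - 3) = sqrt(3)*(-23) = -23*sqrt(3)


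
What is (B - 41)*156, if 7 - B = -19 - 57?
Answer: 6552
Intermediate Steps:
B = 83 (B = 7 - (-19 - 57) = 7 - 1*(-76) = 7 + 76 = 83)
(B - 41)*156 = (83 - 41)*156 = 42*156 = 6552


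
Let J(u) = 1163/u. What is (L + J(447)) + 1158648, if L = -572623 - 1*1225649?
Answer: -285910765/447 ≈ -6.3962e+5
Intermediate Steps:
L = -1798272 (L = -572623 - 1225649 = -1798272)
(L + J(447)) + 1158648 = (-1798272 + 1163/447) + 1158648 = -803826421/447 + 1158648 = -285910765/447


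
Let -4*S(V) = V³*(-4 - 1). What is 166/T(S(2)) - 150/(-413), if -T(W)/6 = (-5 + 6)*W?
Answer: -29779/12390 ≈ -2.4035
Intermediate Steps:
S(V) = 5*V³/4 (S(V) = -V³*(-4 - 1)/4 = -V³*(-5)/4 = -(-5)*V³/4 = 5*V³/4)
T(W) = -6*W (T(W) = -6*(-5 + 6)*W = -6*W)
166/T(S(2)) - 150/(-413) = 166/((-15*2³/2)) - 150/(-413) = 166/((-15*8/2)) - 150*(-1/413) = 166/((-6*10)) + 150/413 = 166/(-60) + 150/413 = 166*(-1/60) + 150/413 = -83/30 + 150/413 = -29779/12390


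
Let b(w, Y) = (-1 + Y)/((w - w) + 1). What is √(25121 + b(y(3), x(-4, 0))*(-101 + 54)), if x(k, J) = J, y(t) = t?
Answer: 44*√13 ≈ 158.64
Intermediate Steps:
b(w, Y) = -1 + Y (b(w, Y) = (-1 + Y)/(0 + 1) = (-1 + Y)/1 = (-1 + Y)*1 = -1 + Y)
√(25121 + b(y(3), x(-4, 0))*(-101 + 54)) = √(25121 + (-1 + 0)*(-101 + 54)) = √(25121 - 1*(-47)) = √(25121 + 47) = √25168 = 44*√13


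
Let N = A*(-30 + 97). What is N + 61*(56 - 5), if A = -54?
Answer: -507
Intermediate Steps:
N = -3618 (N = -54*(-30 + 97) = -54*67 = -3618)
N + 61*(56 - 5) = -3618 + 61*(56 - 5) = -3618 + 61*51 = -3618 + 3111 = -507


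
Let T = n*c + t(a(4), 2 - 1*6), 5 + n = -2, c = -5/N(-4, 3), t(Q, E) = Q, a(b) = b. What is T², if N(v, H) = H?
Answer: 2209/9 ≈ 245.44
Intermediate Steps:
c = -5/3 ≈ -1.6667
n = -7 (n = -5 - 2 = -7)
T = 47/3 (T = -7*(-5/3) + 4 = 35/3 + 4 = 47/3 ≈ 15.667)
T² = (47/3)² = 2209/9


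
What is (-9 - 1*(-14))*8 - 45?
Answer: -5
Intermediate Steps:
(-9 - 1*(-14))*8 - 45 = (-9 + 14)*8 - 45 = 5*8 - 45 = 40 - 45 = -5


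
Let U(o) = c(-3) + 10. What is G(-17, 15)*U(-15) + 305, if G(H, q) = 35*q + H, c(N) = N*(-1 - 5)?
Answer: 14529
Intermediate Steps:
c(N) = -6*N (c(N) = N*(-6) = -6*N)
G(H, q) = H + 35*q
U(o) = 28 (U(o) = -6*(-3) + 10 = 18 + 10 = 28)
G(-17, 15)*U(-15) + 305 = (-17 + 35*15)*28 + 305 = (-17 + 525)*28 + 305 = 508*28 + 305 = 14224 + 305 = 14529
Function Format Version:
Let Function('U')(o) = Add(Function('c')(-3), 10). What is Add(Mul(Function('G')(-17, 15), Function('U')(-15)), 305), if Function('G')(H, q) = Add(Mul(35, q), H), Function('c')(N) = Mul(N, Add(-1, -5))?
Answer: 14529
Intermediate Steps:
Function('c')(N) = Mul(-6, N) (Function('c')(N) = Mul(N, -6) = Mul(-6, N))
Function('G')(H, q) = Add(H, Mul(35, q))
Function('U')(o) = 28 (Function('U')(o) = Add(Mul(-6, -3), 10) = Add(18, 10) = 28)
Add(Mul(Function('G')(-17, 15), Function('U')(-15)), 305) = Add(Mul(Add(-17, Mul(35, 15)), 28), 305) = Add(Mul(Add(-17, 525), 28), 305) = Add(Mul(508, 28), 305) = Add(14224, 305) = 14529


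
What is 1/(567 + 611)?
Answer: 1/1178 ≈ 0.00084890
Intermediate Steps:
1/(567 + 611) = 1/1178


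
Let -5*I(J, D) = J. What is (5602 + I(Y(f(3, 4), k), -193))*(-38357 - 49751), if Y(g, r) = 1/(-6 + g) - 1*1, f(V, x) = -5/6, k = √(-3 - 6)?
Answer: -101188249356/205 ≈ -4.9360e+8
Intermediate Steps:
k = 3*I (k = √(-9) = 3*I ≈ 3.0*I)
f(V, x) = -⅚ (f(V, x) = -5*⅙ = -⅚)
Y(g, r) = -1 + 1/(-6 + g) (Y(g, r) = 1/(-6 + g) - 1 = -1 + 1/(-6 + g))
I(J, D) = -J/5
(5602 + I(Y(f(3, 4), k), -193))*(-38357 - 49751) = (5602 - (7 - 1*(-⅚))/(5*(-6 - ⅚)))*(-38357 - 49751) = (5602 - (7 + ⅚)/(5*(-41/6)))*(-88108) = (5602 - (-6)*47/(205*6))*(-88108) = (5602 - ⅕*(-47/41))*(-88108) = (5602 + 47/205)*(-88108) = (1148457/205)*(-88108) = -101188249356/205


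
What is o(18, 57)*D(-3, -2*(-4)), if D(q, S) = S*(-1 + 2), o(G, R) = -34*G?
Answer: -4896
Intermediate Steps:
D(q, S) = S (D(q, S) = S*1 = S)
o(18, 57)*D(-3, -2*(-4)) = (-34*18)*(-2*(-4)) = -612*8 = -4896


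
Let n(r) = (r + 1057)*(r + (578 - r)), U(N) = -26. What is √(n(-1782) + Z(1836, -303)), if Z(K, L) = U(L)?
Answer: 6*I*√11641 ≈ 647.36*I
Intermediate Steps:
Z(K, L) = -26
n(r) = 610946 + 578*r (n(r) = (1057 + r)*578 = 610946 + 578*r)
√(n(-1782) + Z(1836, -303)) = √((610946 + 578*(-1782)) - 26) = √((610946 - 1029996) - 26) = √(-419050 - 26) = √(-419076) = 6*I*√11641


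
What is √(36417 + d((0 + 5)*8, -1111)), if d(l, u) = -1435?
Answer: √34982 ≈ 187.03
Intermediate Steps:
√(36417 + d((0 + 5)*8, -1111)) = √(36417 - 1435) = √34982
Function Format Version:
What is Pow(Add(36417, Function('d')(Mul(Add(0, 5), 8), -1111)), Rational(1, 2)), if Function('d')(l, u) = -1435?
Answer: Pow(34982, Rational(1, 2)) ≈ 187.03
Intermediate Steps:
Pow(Add(36417, Function('d')(Mul(Add(0, 5), 8), -1111)), Rational(1, 2)) = Pow(Add(36417, -1435), Rational(1, 2)) = Pow(34982, Rational(1, 2))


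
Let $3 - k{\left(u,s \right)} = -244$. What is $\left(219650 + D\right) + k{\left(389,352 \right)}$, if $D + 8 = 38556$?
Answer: $258445$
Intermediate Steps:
$D = 38548$ ($D = -8 + 38556 = 38548$)
$k{\left(u,s \right)} = 247$ ($k{\left(u,s \right)} = 3 - -244 = 3 + 244 = 247$)
$\left(219650 + D\right) + k{\left(389,352 \right)} = \left(219650 + 38548\right) + 247 = 258198 + 247 = 258445$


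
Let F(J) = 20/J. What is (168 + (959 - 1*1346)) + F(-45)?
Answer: -1975/9 ≈ -219.44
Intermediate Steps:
(168 + (959 - 1*1346)) + F(-45) = (168 + (959 - 1*1346)) + 20/(-45) = (168 + (959 - 1346)) + 20*(-1/45) = (168 - 387) - 4/9 = -219 - 4/9 = -1975/9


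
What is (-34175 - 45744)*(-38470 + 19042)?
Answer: 1552666332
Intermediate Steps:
(-34175 - 45744)*(-38470 + 19042) = -79919*(-19428) = 1552666332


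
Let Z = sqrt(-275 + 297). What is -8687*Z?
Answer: -8687*sqrt(22) ≈ -40746.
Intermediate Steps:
Z = sqrt(22) ≈ 4.6904
-8687*Z = -8687*sqrt(22)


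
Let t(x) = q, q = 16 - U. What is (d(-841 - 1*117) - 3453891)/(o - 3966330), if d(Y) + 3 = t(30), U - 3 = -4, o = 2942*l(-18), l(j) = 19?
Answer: 3453877/3910432 ≈ 0.88325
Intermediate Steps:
o = 55898 (o = 2942*19 = 55898)
U = -1 (U = 3 - 4 = -1)
q = 17 (q = 16 - 1*(-1) = 16 + 1 = 17)
t(x) = 17
d(Y) = 14 (d(Y) = -3 + 17 = 14)
(d(-841 - 1*117) - 3453891)/(o - 3966330) = (14 - 3453891)/(55898 - 3966330) = -3453877/(-3910432) = -3453877*(-1/3910432) = 3453877/3910432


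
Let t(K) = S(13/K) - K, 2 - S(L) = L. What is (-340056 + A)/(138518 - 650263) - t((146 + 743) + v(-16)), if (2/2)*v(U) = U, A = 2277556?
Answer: 77487482704/89350677 ≈ 867.23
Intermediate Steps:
v(U) = U
S(L) = 2 - L
t(K) = 2 - K - 13/K (t(K) = (2 - 13/K) - K = 2 - K - 13/K)
(-340056 + A)/(138518 - 650263) - t((146 + 743) + v(-16)) = (-340056 + 2277556)/(138518 - 650263) - (2 - ((146 + 743) - 16) - 13/((146 + 743) - 16)) = 1937500/(-511745) - (2 - (889 - 16) - 13/(889 - 16)) = 1937500*(-1/511745) - (2 - 1*873 - 13/873) = -387500/102349 - (2 - 873 - 13*1/873) = -387500/102349 - (2 - 873 - 13/873) = -387500/102349 - 1*(-760396/873) = -387500/102349 + 760396/873 = 77487482704/89350677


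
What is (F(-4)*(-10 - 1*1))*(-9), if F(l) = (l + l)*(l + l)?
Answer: 6336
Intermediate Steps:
F(l) = 4*l² (F(l) = (2*l)*(2*l) = 4*l²)
(F(-4)*(-10 - 1*1))*(-9) = ((4*(-4)²)*(-10 - 1*1))*(-9) = ((4*16)*(-10 - 1))*(-9) = (64*(-11))*(-9) = -704*(-9) = 6336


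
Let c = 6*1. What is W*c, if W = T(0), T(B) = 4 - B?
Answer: 24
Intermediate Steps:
c = 6
W = 4 (W = 4 - 1*0 = 4 + 0 = 4)
W*c = 4*6 = 24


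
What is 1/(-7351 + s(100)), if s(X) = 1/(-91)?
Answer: -91/668942 ≈ -0.00013604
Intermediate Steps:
s(X) = -1/91
1/(-7351 + s(100)) = 1/(-7351 - 1/91) = 1/(-668942/91) = -91/668942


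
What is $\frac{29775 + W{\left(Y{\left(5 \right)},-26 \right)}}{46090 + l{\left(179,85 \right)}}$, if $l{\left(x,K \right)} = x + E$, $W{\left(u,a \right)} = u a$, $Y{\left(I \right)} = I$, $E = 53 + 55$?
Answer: $\frac{29645}{46377} \approx 0.63922$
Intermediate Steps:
$E = 108$
$W{\left(u,a \right)} = a u$
$l{\left(x,K \right)} = 108 + x$ ($l{\left(x,K \right)} = x + 108 = 108 + x$)
$\frac{29775 + W{\left(Y{\left(5 \right)},-26 \right)}}{46090 + l{\left(179,85 \right)}} = \frac{29775 - 130}{46090 + \left(108 + 179\right)} = \frac{29775 - 130}{46090 + 287} = \frac{29645}{46377}$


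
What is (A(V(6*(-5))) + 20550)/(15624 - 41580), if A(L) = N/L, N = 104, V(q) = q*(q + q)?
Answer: -4623763/5840100 ≈ -0.79173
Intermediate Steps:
V(q) = 2*q² (V(q) = q*(2*q) = 2*q²)
A(L) = 104/L
(A(V(6*(-5))) + 20550)/(15624 - 41580) = (104/((2*(6*(-5))²)) + 20550)/(15624 - 41580) = (104/((2*(-30)²)) + 20550)/(-25956) = (104/((2*900)) + 20550)*(-1/25956) = (104/1800 + 20550)*(-1/25956) = (104*(1/1800) + 20550)*(-1/25956) = (13/225 + 20550)*(-1/25956) = (4623763/225)*(-1/25956) = -4623763/5840100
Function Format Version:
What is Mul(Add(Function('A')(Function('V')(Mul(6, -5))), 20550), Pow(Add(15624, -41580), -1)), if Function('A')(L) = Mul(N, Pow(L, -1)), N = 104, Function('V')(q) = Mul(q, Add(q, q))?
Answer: Rational(-4623763, 5840100) ≈ -0.79173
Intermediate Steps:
Function('V')(q) = Mul(2, Pow(q, 2)) (Function('V')(q) = Mul(q, Mul(2, q)) = Mul(2, Pow(q, 2)))
Function('A')(L) = Mul(104, Pow(L, -1))
Mul(Add(Function('A')(Function('V')(Mul(6, -5))), 20550), Pow(Add(15624, -41580), -1)) = Mul(Add(Mul(104, Pow(Mul(2, Pow(Mul(6, -5), 2)), -1)), 20550), Pow(Add(15624, -41580), -1)) = Mul(Add(Mul(104, Pow(Mul(2, Pow(-30, 2)), -1)), 20550), Pow(-25956, -1)) = Mul(Add(Mul(104, Pow(Mul(2, 900), -1)), 20550), Rational(-1, 25956)) = Mul(Add(Mul(104, Pow(1800, -1)), 20550), Rational(-1, 25956)) = Mul(Add(Mul(104, Rational(1, 1800)), 20550), Rational(-1, 25956)) = Mul(Add(Rational(13, 225), 20550), Rational(-1, 25956)) = Mul(Rational(4623763, 225), Rational(-1, 25956)) = Rational(-4623763, 5840100)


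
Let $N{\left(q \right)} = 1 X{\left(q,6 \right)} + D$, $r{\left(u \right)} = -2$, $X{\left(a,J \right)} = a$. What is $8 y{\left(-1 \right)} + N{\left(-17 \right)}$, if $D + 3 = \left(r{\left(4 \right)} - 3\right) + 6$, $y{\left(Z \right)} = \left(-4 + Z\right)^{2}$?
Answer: $181$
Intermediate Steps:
$D = -2$ ($D = -3 + \left(\left(-2 - 3\right) + 6\right) = -3 + \left(-5 + 6\right) = -3 + 1 = -2$)
$N{\left(q \right)} = -2 + q$ ($N{\left(q \right)} = 1 q - 2 = q - 2 = -2 + q$)
$8 y{\left(-1 \right)} + N{\left(-17 \right)} = 8 \left(-4 - 1\right)^{2} - 19 = 8 \left(-5\right)^{2} - 19 = 8 \cdot 25 - 19 = 200 - 19 = 181$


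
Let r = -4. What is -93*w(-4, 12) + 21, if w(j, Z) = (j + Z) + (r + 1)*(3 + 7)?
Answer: 2067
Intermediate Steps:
w(j, Z) = -30 + Z + j (w(j, Z) = (j + Z) + (-4 + 1)*(3 + 7) = (Z + j) - 3*10 = (Z + j) - 30 = -30 + Z + j)
-93*w(-4, 12) + 21 = -93*(-30 + 12 - 4) + 21 = -93*(-22) + 21 = 2046 + 21 = 2067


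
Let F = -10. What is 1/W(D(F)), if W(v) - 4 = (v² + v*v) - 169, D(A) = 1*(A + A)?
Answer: 1/635 ≈ 0.0015748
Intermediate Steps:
D(A) = 2*A (D(A) = 1*(2*A) = 2*A)
W(v) = -165 + 2*v² (W(v) = 4 + ((v² + v*v) - 169) = 4 + ((v² + v²) - 169) = 4 + (2*v² - 169) = 4 + (-169 + 2*v²) = -165 + 2*v²)
1/W(D(F)) = 1/(-165 + 2*(2*(-10))²) = 1/(-165 + 2*(-20)²) = 1/(-165 + 2*400) = 1/(-165 + 800) = 1/635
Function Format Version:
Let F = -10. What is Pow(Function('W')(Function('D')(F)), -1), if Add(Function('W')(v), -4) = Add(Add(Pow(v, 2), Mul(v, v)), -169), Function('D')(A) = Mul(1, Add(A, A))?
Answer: Rational(1, 635) ≈ 0.0015748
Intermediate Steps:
Function('D')(A) = Mul(2, A) (Function('D')(A) = Mul(1, Mul(2, A)) = Mul(2, A))
Function('W')(v) = Add(-165, Mul(2, Pow(v, 2))) (Function('W')(v) = Add(4, Add(Add(Pow(v, 2), Mul(v, v)), -169)) = Add(4, Add(Add(Pow(v, 2), Pow(v, 2)), -169)) = Add(4, Add(Mul(2, Pow(v, 2)), -169)) = Add(4, Add(-169, Mul(2, Pow(v, 2)))) = Add(-165, Mul(2, Pow(v, 2))))
Pow(Function('W')(Function('D')(F)), -1) = Pow(Add(-165, Mul(2, Pow(Mul(2, -10), 2))), -1) = Pow(Add(-165, Mul(2, Pow(-20, 2))), -1) = Pow(Add(-165, Mul(2, 400)), -1) = Pow(Add(-165, 800), -1) = Pow(635, -1) = Rational(1, 635)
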